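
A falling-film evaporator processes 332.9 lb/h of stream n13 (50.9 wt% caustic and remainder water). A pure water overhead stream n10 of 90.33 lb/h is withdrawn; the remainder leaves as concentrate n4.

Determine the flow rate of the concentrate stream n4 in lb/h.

Concentrate = 332.9 − 90.33 = 242.57 lb/h.

242.6 lb/h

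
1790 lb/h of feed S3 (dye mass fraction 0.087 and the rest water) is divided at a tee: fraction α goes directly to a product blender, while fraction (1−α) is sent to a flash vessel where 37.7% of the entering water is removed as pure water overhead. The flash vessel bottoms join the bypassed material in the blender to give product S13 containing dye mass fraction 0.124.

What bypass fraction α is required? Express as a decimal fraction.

0.133

All 1790×0.087 = 155.73 lb/h of dye reaches S13, so S13 = 155.73/0.124 = 1255.9 lb/h and vapour = 534.11 lb/h.
The evaporator receives (1−α)·1790 of feed at 0.913 water and removes 0.377 of that water:
0.377×0.913×(1−α)×1790 = 534.11
(1−α) = 534.11/616.12 = 0.8669;  α = 0.1331.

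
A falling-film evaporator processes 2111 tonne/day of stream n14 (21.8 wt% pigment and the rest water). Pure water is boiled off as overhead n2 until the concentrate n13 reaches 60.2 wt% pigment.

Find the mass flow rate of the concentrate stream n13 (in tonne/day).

764.4 tonne/day

pigment is conserved: 2111×0.218 = 460.2 tonne/day all reports to the concentrate.
Concentrate = 460.2/(target fraction) = 764.45 tonne/day.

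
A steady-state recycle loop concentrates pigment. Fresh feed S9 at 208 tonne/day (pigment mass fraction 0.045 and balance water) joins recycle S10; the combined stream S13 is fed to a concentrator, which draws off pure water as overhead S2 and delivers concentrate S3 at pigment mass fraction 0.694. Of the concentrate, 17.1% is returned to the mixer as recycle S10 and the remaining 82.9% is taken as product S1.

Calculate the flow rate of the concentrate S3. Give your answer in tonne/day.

16.27 tonne/day

Overall pigment balance (none leaves overhead): pigment in fresh feed = pigment in product, i.e. 208×0.045 = (1−0.171)·S3·0.694.
S3 = 9.36/(0.694×0.829) = 16.269 tonne/day.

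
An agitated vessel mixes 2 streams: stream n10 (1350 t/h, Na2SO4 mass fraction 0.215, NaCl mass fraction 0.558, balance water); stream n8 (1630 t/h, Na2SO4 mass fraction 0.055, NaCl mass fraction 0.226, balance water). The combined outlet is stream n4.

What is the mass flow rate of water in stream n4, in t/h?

water out = water in = 1350×0.227 + 1630×0.719 = 1478.4 t/h.

1478 t/h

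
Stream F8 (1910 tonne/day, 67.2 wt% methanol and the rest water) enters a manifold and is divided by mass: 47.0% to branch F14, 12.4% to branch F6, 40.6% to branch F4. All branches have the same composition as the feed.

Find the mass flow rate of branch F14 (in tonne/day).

897.7 tonne/day

Branch F14 flow = 0.470×1910 = 897.7 tonne/day.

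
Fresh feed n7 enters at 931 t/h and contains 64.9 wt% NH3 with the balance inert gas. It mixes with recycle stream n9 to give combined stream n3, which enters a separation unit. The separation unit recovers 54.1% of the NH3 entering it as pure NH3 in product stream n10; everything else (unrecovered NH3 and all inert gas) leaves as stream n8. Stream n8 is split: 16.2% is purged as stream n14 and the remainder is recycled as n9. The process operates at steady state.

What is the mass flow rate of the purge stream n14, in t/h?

inert gas enters only via n7 and leaves only via the purge: 931×0.351 = 0.162×(inert gas in n8), and the separation unit passes all inert gas, so inert gas in n3 = inert gas in n8 = 2017.2 t/h.
NH3 in n3: m_A = 931×0.649 + (1−0.162)·(1−0.541)·m_A, so m_A = 604.22/0.6154 = 981.9 t/h.
n8 = (1−0.541)×981.9 + 2017.2 = 2467.9 t/h.
Purge n14 = 0.162×2467.9 = 399.79 t/h.

399.8 t/h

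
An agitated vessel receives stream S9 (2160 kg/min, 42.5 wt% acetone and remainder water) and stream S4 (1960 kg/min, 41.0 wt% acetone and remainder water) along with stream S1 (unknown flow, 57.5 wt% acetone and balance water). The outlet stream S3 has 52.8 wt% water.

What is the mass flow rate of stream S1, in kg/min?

Let S1 be the unknown flow. Total out = 4120 + S1.
water balance: 2398.4 + 0.425·S1 = 0.528·(4120 + S1)
(0.425 − 0.528)·S1 = 0.528×4120 − 2398.4 = -223.04
S1 = -223.04 / -0.103 = 2165.4 kg/min

2165 kg/min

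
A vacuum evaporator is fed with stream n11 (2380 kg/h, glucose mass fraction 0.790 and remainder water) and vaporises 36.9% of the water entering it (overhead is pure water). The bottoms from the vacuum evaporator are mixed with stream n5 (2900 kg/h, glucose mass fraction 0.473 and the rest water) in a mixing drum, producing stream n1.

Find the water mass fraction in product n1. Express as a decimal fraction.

Vapour removed = 0.369×0.210×2380 = 184.43 kg/h; concentrate = 2195.6 kg/h.
water reaching the mixer = 315.37 (from concentrate) + 2900×0.527 = 1843.7 kg/h.
Product flow = 2195.6 + 2900 = 5095.6 kg/h; water fraction = 0.362.

0.362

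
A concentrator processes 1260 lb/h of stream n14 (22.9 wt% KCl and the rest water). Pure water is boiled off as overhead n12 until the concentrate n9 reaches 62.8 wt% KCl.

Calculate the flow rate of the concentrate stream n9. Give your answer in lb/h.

459.5 lb/h

KCl is conserved: 1260×0.229 = 288.54 lb/h all reports to the concentrate.
Concentrate = 288.54/(target fraction) = 459.46 lb/h.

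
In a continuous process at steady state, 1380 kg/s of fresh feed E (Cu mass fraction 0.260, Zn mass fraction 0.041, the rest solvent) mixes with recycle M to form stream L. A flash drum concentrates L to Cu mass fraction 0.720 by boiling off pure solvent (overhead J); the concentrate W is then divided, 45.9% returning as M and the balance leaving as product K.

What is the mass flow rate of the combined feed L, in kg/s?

Overall Cu balance (none leaves overhead): Cu in fresh feed = Cu in product, i.e. 1380×0.260 = (1−0.459)·W·0.720.
W = 358.8/(0.720×0.541) = 921.13 kg/s.
Recycle M = 0.459×921.13 = 422.8 kg/s.
Combined feed L = 1380 + 422.8 = 1802.8 kg/s.

1803 kg/s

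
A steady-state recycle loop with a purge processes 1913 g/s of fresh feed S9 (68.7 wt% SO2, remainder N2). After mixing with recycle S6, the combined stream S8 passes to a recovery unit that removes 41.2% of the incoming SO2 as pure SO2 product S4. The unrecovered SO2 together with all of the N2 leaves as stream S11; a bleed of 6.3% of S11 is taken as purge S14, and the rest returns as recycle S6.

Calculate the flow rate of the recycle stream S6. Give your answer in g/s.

10520 g/s

N2 enters only via S9 and leaves only via the purge: 1913×0.313 = 0.063×(N2 in S11), and the recovery unit passes all N2, so N2 in S8 = N2 in S11 = 9504.3 g/s.
SO2 in S8: m_A = 1913×0.687 + (1−0.063)·(1−0.412)·m_A, so m_A = 1314.2/0.4490 = 2926.7 g/s.
S11 = (1−0.412)×2926.7 + 9504.3 = 11225 g/s.
Recycle S6 = (1−0.063)×11225 = 10518 g/s.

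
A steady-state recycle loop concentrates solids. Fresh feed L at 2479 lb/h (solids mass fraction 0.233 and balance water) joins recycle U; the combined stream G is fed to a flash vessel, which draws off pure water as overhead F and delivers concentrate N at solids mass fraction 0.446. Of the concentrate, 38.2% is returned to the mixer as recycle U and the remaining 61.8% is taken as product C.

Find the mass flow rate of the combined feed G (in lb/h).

3280 lb/h

Overall solids balance (none leaves overhead): solids in fresh feed = solids in product, i.e. 2479×0.233 = (1−0.382)·N·0.446.
N = 577.61/(0.446×0.618) = 2095.6 lb/h.
Recycle U = 0.382×2095.6 = 800.52 lb/h.
Combined feed G = 2479 + 800.52 = 3279.5 lb/h.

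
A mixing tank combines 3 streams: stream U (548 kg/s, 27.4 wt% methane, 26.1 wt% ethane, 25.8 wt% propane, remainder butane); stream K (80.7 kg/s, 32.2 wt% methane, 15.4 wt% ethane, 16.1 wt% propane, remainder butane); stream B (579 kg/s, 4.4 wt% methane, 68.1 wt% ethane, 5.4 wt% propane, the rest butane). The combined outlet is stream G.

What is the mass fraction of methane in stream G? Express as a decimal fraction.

Total flow out = 548 + 80.7 + 579 = 1207.7 kg/s.
methane in = 548×0.274 + 80.7×0.322 + 579×0.044 = 201.61 kg/s.
methane mass fraction in G = 201.61/1207.7 = 0.167.

0.167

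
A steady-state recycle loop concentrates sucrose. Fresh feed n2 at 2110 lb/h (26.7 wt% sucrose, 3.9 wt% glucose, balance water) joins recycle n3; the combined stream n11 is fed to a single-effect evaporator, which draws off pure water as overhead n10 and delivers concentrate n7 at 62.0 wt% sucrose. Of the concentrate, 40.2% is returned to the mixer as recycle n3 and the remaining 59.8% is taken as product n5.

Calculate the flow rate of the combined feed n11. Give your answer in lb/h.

Overall sucrose balance (none leaves overhead): sucrose in fresh feed = sucrose in product, i.e. 2110×0.267 = (1−0.402)·n7·0.620.
n7 = 563.37/(0.620×0.598) = 1519.5 lb/h.
Recycle n3 = 0.402×1519.5 = 610.84 lb/h.
Combined feed n11 = 2110 + 610.84 = 2720.8 lb/h.

2721 lb/h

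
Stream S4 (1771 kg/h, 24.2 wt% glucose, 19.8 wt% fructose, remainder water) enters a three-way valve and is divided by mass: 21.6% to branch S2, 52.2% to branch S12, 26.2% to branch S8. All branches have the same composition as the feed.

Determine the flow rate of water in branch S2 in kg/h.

Branch S2 total = 0.216×1771 = 382.54 kg/h.
water in S2 = 0.560×382.54 = 214.22 kg/h.

214.2 kg/h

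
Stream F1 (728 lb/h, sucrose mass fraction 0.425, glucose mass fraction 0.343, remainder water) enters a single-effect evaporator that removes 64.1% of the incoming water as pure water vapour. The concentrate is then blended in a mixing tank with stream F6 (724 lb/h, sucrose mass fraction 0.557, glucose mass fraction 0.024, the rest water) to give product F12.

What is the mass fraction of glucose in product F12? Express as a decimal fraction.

0.199

Vapour removed = 0.641×0.232×728 = 108.26 lb/h; concentrate = 619.74 lb/h.
glucose reaching the mixer = 249.7 (from concentrate) + 724×0.024 = 267.08 lb/h.
Product flow = 619.74 + 724 = 1343.7 lb/h; glucose fraction = 0.199.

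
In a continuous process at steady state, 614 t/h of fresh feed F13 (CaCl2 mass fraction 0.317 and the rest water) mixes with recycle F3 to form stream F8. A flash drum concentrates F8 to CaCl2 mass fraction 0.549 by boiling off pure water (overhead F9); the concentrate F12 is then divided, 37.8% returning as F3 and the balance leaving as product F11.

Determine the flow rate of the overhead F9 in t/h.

259.5 t/h

Overall CaCl2 balance (none leaves overhead): CaCl2 in fresh feed = CaCl2 in product, i.e. 614×0.317 = (1−0.378)·F12·0.549.
F12 = 194.64/(0.549×0.622) = 569.99 t/h.
Recycle F3 = 0.378×569.99 = 215.46 t/h.
Combined feed F8 = 614 + 215.46 = 829.46 t/h.
Overhead F9 = F8 − F12 = 829.46 − 569.99 = 259.47 t/h.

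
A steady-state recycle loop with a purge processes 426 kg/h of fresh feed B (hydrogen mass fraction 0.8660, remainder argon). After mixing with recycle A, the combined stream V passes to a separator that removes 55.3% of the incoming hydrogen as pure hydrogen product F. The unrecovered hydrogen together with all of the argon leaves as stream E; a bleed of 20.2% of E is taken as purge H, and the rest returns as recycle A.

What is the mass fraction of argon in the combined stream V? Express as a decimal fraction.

argon enters only via B and leaves only via the purge: 426×0.134 = 0.202×(argon in E), and the separator passes all argon, so argon in V = argon in E = 282.59 kg/h.
hydrogen in V: m_A = 426×0.866 + (1−0.202)·(1−0.553)·m_A, so m_A = 368.92/0.6433 = 573.48 kg/h.
V = 573.48 + 282.59 = 856.07 kg/h.
argon fraction in V = 282.59/856.07 = 0.3301.

0.3301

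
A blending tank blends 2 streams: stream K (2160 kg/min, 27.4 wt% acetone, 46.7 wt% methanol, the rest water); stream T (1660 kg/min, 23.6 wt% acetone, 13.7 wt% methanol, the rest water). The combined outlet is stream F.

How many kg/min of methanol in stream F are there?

methanol out = methanol in = 2160×0.467 + 1660×0.137 = 1236.1 kg/min.

1236 kg/min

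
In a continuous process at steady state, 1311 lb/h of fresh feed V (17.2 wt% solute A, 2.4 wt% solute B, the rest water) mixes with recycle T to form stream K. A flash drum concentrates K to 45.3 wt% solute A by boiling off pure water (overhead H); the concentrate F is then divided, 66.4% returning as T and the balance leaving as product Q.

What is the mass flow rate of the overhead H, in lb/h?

813.2 lb/h

Overall solute A balance (none leaves overhead): solute A in fresh feed = solute A in product, i.e. 1311×0.172 = (1−0.664)·F·0.453.
F = 225.49/(0.453×0.336) = 1481.5 lb/h.
Recycle T = 0.664×1481.5 = 983.7 lb/h.
Combined feed K = 1311 + 983.7 = 2294.7 lb/h.
Overhead H = K − F = 2294.7 − 1481.5 = 813.23 lb/h.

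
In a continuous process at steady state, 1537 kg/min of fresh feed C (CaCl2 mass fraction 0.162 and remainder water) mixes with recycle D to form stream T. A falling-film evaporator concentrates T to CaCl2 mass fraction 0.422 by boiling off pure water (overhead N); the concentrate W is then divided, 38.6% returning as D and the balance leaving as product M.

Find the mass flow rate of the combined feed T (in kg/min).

Overall CaCl2 balance (none leaves overhead): CaCl2 in fresh feed = CaCl2 in product, i.e. 1537×0.162 = (1−0.386)·W·0.422.
W = 248.99/(0.422×0.614) = 960.97 kg/min.
Recycle D = 0.386×960.97 = 370.93 kg/min.
Combined feed T = 1537 + 370.93 = 1907.9 kg/min.

1908 kg/min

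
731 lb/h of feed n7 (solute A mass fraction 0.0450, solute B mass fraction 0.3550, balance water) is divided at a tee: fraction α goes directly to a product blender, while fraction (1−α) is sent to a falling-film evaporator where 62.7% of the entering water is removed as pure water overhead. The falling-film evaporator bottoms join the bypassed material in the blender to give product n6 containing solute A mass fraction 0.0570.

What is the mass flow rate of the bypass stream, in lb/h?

All 731×0.045 = 32.895 lb/h of solute A reaches n6, so n6 = 32.895/0.057 = 577.11 lb/h and vapour = 153.89 lb/h.
The evaporator receives (1−α)·731 of feed at 0.600 water and removes 0.627 of that water:
0.627×0.600×(1−α)×731 = 153.89
(1−α) = 153.89/275 = 0.5596;  α = 0.4404.
Bypass flow = 0.4404×731 = 321.92 lb/h.

321.9 lb/h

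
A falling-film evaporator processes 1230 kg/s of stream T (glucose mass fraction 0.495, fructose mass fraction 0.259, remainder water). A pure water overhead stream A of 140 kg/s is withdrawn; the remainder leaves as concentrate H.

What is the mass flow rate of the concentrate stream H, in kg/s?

Concentrate = 1230 − 140 = 1090 kg/s.

1090 kg/s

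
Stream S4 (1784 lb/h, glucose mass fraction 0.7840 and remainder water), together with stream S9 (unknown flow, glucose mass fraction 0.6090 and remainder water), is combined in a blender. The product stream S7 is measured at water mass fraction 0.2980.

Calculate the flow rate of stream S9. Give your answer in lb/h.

1573 lb/h

Let S9 be the unknown flow. Total out = 1784 + S9.
water balance: 385.34 + 0.391·S9 = 0.298·(1784 + S9)
(0.391 − 0.298)·S9 = 0.298×1784 − 385.34 = 146.29
S9 = 146.29 / 0.093 = 1573 lb/h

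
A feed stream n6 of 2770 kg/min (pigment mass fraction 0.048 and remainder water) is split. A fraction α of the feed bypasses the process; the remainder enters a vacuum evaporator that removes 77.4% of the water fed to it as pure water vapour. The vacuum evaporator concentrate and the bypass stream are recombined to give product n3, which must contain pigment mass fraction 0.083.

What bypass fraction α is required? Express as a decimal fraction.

0.428

All 2770×0.048 = 132.96 kg/min of pigment reaches n3, so n3 = 132.96/0.083 = 1601.9 kg/min and vapour = 1168.1 kg/min.
The evaporator receives (1−α)·2770 of feed at 0.952 water and removes 0.774 of that water:
0.774×0.952×(1−α)×2770 = 1168.1
(1−α) = 1168.1/2041.1 = 0.5723;  α = 0.4277.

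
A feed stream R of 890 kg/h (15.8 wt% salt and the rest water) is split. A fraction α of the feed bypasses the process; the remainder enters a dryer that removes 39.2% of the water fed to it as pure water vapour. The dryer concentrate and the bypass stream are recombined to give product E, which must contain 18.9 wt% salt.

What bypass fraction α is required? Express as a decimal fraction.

All 890×0.158 = 140.62 kg/h of salt reaches E, so E = 140.62/0.189 = 744.02 kg/h and vapour = 145.98 kg/h.
The evaporator receives (1−α)·890 of feed at 0.842 water and removes 0.392 of that water:
0.392×0.842×(1−α)×890 = 145.98
(1−α) = 145.98/293.76 = 0.4969;  α = 0.5031.

0.503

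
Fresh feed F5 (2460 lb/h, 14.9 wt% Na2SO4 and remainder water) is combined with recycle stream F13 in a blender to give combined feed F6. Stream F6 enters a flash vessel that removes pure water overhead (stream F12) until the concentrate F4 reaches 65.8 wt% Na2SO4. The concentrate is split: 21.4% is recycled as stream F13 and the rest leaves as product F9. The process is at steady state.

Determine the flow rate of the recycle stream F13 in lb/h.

151.7 lb/h

Overall Na2SO4 balance (none leaves overhead): Na2SO4 in fresh feed = Na2SO4 in product, i.e. 2460×0.149 = (1−0.214)·F4·0.658.
F4 = 366.54/(0.658×0.786) = 708.72 lb/h.
Recycle F13 = 0.214×708.72 = 151.67 lb/h.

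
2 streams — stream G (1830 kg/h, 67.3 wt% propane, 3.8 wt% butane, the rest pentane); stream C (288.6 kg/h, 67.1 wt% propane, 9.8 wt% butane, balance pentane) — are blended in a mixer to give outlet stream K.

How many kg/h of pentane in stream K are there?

pentane out = pentane in = 1830×0.289 + 288.6×0.231 = 595.54 kg/h.

595.5 kg/h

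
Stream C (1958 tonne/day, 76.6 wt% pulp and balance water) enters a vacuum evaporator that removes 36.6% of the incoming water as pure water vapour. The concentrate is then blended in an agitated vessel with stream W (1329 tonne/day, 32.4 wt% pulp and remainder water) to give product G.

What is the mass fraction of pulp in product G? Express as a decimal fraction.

0.6189

Vapour removed = 0.366×0.234×1958 = 167.69 tonne/day; concentrate = 1790.3 tonne/day.
pulp reaching the mixer = 1499.8 (from concentrate) + 1329×0.324 = 1930.4 tonne/day.
Product flow = 1790.3 + 1329 = 3119.3 tonne/day; pulp fraction = 0.6189.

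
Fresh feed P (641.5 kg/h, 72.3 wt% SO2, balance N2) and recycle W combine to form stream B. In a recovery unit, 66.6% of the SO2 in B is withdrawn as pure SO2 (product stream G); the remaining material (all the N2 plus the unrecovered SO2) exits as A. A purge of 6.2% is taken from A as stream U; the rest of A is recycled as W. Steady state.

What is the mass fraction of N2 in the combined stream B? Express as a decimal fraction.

0.8093

N2 enters only via P and leaves only via the purge: 641.5×0.277 = 0.062×(N2 in A), and the recovery unit passes all N2, so N2 in B = N2 in A = 2866.1 kg/h.
SO2 in B: m_A = 641.5×0.723 + (1−0.062)·(1−0.666)·m_A, so m_A = 463.8/0.6867 = 675.4 kg/h.
B = 675.4 + 2866.1 = 3541.5 kg/h.
N2 fraction in B = 2866.1/3541.5 = 0.8093.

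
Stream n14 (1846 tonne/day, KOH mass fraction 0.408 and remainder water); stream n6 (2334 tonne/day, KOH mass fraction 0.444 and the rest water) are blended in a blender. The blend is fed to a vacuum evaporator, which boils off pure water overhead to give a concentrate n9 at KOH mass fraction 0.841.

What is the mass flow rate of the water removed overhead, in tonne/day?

2052 tonne/day

KOH entering = 1846×0.408 + 2334×0.444 = 1789.5 tonne/day.
All KOH reports to n9, so n9 = 1789.5/0.841 = 2127.8 tonne/day.
Total feed = 4180 tonne/day; overhead = 4180 − 2127.8 = 2052.2 tonne/day.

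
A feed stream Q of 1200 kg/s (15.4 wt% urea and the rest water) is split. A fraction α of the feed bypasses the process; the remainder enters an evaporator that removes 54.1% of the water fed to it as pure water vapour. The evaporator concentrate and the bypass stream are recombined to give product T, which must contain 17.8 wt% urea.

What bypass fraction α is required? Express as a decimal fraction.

0.705

All 1200×0.154 = 184.8 kg/s of urea reaches T, so T = 184.8/0.178 = 1038.2 kg/s and vapour = 161.8 kg/s.
The evaporator receives (1−α)·1200 of feed at 0.846 water and removes 0.541 of that water:
0.541×0.846×(1−α)×1200 = 161.8
(1−α) = 161.8/549.22 = 0.2946;  α = 0.7054.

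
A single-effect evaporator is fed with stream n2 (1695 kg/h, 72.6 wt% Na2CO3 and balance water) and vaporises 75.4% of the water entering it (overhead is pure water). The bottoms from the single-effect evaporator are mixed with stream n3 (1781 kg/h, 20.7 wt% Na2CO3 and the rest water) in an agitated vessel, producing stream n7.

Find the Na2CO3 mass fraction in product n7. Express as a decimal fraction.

0.5116

Vapour removed = 0.754×0.274×1695 = 350.18 kg/h; concentrate = 1344.8 kg/h.
Na2CO3 reaching the mixer = 1230.6 (from concentrate) + 1781×0.207 = 1599.2 kg/h.
Product flow = 1344.8 + 1781 = 3125.8 kg/h; Na2CO3 fraction = 0.5116.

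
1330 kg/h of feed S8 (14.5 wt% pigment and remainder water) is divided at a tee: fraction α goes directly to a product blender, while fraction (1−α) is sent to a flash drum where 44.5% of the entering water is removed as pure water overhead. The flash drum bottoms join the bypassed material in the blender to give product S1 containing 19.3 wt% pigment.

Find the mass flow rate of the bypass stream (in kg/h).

All 1330×0.145 = 192.85 kg/h of pigment reaches S1, so S1 = 192.85/0.193 = 999.22 kg/h and vapour = 330.78 kg/h.
The evaporator receives (1−α)·1330 of feed at 0.855 water and removes 0.445 of that water:
0.445×0.855×(1−α)×1330 = 330.78
(1−α) = 330.78/506.03 = 0.6537;  α = 0.3463.
Bypass flow = 0.3463×1330 = 460.62 kg/h.

460.6 kg/h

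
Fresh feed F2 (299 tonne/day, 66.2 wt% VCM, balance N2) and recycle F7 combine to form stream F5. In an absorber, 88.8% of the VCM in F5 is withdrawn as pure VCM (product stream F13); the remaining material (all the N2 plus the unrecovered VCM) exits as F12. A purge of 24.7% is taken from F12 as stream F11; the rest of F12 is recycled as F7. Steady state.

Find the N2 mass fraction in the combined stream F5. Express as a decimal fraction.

N2 enters only via F2 and leaves only via the purge: 299×0.338 = 0.247×(N2 in F12), and the absorber passes all N2, so N2 in F5 = N2 in F12 = 409.16 tonne/day.
VCM in F5: m_A = 299×0.662 + (1−0.247)·(1−0.888)·m_A, so m_A = 197.94/0.9157 = 216.17 tonne/day.
F5 = 216.17 + 409.16 = 625.33 tonne/day.
N2 fraction in F5 = 409.16/625.33 = 0.6543.

0.6543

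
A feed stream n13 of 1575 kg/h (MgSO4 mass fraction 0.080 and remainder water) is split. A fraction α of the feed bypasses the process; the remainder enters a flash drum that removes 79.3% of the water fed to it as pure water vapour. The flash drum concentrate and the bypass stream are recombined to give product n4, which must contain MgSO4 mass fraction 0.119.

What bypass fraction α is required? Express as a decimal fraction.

0.551

All 1575×0.080 = 126 kg/h of MgSO4 reaches n4, so n4 = 126/0.119 = 1058.8 kg/h and vapour = 516.18 kg/h.
The evaporator receives (1−α)·1575 of feed at 0.920 water and removes 0.793 of that water:
0.793×0.920×(1−α)×1575 = 516.18
(1−α) = 516.18/1149.1 = 0.4492;  α = 0.5508.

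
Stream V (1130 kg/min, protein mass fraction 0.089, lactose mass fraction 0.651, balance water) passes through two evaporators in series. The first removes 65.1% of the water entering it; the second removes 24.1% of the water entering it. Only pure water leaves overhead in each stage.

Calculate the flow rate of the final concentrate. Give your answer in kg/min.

water in feed = 1130×0.260 = 293.8 kg/min.
After stage 1: water left = (1−0.651)×293.8 = 102.54; stream total = 938.74 kg/min.
After stage 2: water left = (1−0.241)×102.54 = 77.825; final concentrate = 914.02 kg/min.

914 kg/min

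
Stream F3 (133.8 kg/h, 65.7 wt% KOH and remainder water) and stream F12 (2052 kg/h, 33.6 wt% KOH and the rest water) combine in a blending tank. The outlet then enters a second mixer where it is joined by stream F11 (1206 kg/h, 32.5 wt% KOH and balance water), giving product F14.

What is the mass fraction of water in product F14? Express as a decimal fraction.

0.655

Overall, product flow = 3391.8 kg/h.
water in = 133.8×0.343 + 2052×0.664 + 1206×0.675 = 2222.5 kg/h.
water fraction in F14 = 0.655.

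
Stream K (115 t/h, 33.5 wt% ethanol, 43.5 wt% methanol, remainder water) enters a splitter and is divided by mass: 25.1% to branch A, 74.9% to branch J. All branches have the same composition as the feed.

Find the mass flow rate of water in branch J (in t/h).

Branch J total = 0.749×115 = 86.135 t/h.
water in J = 0.230×86.135 = 19.811 t/h.

19.81 t/h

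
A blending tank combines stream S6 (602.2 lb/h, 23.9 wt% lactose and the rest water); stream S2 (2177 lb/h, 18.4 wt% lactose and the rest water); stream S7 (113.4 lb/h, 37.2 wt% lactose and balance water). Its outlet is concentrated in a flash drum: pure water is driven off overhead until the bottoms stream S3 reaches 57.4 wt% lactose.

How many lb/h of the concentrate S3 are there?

1022 lb/h

lactose entering = 602.2×0.239 + 2177×0.184 + 113.4×0.372 = 586.68 lb/h.
All lactose reports to S3, so S3 = 586.68/0.574 = 1022.1 lb/h.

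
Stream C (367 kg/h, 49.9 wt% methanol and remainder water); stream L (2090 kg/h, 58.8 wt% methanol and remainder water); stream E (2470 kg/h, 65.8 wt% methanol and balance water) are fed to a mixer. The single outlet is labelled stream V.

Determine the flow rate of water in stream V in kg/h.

1890 kg/h

water out = water in = 367×0.501 + 2090×0.412 + 2470×0.342 = 1889.7 kg/h.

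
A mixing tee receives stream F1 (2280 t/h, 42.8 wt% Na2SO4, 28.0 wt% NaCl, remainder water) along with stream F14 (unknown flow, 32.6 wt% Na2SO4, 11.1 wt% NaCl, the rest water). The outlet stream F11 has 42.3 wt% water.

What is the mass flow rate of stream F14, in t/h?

2133 t/h

Let F14 be the unknown flow. Total out = 2280 + F14.
water balance: 665.76 + 0.563·F14 = 0.423·(2280 + F14)
(0.563 − 0.423)·F14 = 0.423×2280 − 665.76 = 298.68
F14 = 298.68 / 0.140 = 2133.4 t/h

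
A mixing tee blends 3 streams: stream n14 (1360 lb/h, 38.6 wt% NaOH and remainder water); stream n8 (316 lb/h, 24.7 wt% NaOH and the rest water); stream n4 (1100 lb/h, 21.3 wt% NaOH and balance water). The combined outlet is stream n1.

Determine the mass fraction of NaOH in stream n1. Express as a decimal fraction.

0.3016

Total flow out = 1360 + 316 + 1100 = 2776 lb/h.
NaOH in = 1360×0.386 + 316×0.247 + 1100×0.213 = 837.31 lb/h.
NaOH mass fraction in n1 = 837.31/2776 = 0.3016.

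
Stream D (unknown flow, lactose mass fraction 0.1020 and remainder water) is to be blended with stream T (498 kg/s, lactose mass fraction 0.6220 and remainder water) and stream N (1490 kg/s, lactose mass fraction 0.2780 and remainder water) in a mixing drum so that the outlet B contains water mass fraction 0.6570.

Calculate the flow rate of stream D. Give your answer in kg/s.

Let D be the unknown flow. Total out = 1988 + D.
water balance: 1264 + 0.898·D = 0.657·(1988 + D)
(0.898 − 0.657)·D = 0.657×1988 − 1264 = 42.092
D = 42.092 / 0.241 = 174.66 kg/s

174.7 kg/s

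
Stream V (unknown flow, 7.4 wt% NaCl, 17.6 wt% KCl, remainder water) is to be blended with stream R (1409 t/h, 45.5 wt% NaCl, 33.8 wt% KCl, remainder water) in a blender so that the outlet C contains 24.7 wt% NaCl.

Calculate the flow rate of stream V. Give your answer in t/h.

1694 t/h

Let V be the unknown flow. Total out = 1409 + V.
NaCl balance: 641.1 + 0.074·V = 0.247·(1409 + V)
(0.074 − 0.247)·V = 0.247×1409 − 641.1 = -293.07
V = -293.07 / -0.173 = 1694.1 t/h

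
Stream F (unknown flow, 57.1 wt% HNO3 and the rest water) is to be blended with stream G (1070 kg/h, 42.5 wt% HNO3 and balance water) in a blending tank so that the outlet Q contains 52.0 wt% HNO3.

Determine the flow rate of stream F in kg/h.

Let F be the unknown flow. Total out = 1070 + F.
HNO3 balance: 454.75 + 0.571·F = 0.520·(1070 + F)
(0.571 − 0.520)·F = 0.520×1070 − 454.75 = 101.65
F = 101.65 / 0.051 = 1993.1 kg/h

1993 kg/h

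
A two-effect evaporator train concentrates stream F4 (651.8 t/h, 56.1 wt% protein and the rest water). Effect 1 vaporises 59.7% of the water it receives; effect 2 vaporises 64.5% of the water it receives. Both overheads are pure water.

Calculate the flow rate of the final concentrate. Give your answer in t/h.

water in feed = 651.8×0.439 = 286.14 t/h.
After stage 1: water left = (1−0.597)×286.14 = 115.31; stream total = 480.97 t/h.
After stage 2: water left = (1−0.645)×115.31 = 40.937; final concentrate = 406.6 t/h.

406.6 t/h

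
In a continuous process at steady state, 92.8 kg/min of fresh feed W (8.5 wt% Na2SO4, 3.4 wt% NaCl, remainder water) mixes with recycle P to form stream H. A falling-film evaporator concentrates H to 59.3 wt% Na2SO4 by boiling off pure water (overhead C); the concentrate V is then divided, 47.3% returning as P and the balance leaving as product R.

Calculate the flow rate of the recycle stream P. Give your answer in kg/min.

11.94 kg/min

Overall Na2SO4 balance (none leaves overhead): Na2SO4 in fresh feed = Na2SO4 in product, i.e. 92.8×0.085 = (1−0.473)·V·0.593.
V = 7.888/(0.593×0.527) = 25.241 kg/min.
Recycle P = 0.473×25.241 = 11.939 kg/min.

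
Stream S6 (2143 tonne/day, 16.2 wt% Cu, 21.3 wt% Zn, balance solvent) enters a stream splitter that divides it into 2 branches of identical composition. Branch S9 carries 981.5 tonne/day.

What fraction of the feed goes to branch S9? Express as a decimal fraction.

Fraction to S9 = 981.5/2143 = 0.4580.

0.458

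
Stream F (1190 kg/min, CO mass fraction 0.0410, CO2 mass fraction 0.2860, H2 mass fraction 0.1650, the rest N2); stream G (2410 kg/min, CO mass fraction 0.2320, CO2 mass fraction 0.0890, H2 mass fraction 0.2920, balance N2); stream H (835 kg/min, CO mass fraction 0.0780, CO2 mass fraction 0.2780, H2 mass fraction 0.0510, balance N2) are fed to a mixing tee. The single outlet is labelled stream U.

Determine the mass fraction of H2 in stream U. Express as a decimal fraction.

0.2125

Total flow out = 1190 + 2410 + 835 = 4435 kg/min.
H2 in = 1190×0.165 + 2410×0.292 + 835×0.051 = 942.65 kg/min.
H2 mass fraction in U = 942.65/4435 = 0.2125.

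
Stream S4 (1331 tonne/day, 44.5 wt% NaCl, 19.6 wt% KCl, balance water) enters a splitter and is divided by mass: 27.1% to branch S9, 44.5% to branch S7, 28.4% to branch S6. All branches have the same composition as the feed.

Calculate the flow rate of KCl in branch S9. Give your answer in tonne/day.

Branch S9 total = 0.271×1331 = 360.7 tonne/day.
KCl in S9 = 0.196×360.7 = 70.697 tonne/day.

70.7 tonne/day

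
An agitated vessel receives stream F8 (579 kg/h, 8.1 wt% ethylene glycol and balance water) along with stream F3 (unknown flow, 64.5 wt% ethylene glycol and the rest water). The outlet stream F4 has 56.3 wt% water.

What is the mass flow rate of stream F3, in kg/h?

Let F3 be the unknown flow. Total out = 579 + F3.
water balance: 532.1 + 0.355·F3 = 0.563·(579 + F3)
(0.355 − 0.563)·F3 = 0.563×579 − 532.1 = -206.12
F3 = -206.12 / -0.208 = 990.98 kg/h

991 kg/h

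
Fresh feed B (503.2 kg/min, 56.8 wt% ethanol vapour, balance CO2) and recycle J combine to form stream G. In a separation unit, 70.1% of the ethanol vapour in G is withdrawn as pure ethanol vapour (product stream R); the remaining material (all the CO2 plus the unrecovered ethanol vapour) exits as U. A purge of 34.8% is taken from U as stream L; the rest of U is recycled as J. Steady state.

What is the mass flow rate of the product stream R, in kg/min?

248.9 kg/min

ethanol vapour in G: m_A = 503.2×0.568 + (1−0.348)·(1−0.701)·m_A, so m_A = 285.82/0.8051 = 355.03 kg/min.
Product R = 0.701×355.03 = 248.88 kg/min.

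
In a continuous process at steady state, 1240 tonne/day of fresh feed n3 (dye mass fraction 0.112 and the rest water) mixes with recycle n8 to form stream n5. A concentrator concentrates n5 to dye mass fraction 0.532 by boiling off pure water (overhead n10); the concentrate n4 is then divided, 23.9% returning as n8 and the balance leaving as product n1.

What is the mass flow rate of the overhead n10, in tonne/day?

Overall dye balance (none leaves overhead): dye in fresh feed = dye in product, i.e. 1240×0.112 = (1−0.239)·n4·0.532.
n4 = 138.88/(0.532×0.761) = 343.04 tonne/day.
Recycle n8 = 0.239×343.04 = 81.986 tonne/day.
Combined feed n5 = 1240 + 81.986 = 1322 tonne/day.
Overhead n10 = n5 − n4 = 1322 − 343.04 = 978.95 tonne/day.

978.9 tonne/day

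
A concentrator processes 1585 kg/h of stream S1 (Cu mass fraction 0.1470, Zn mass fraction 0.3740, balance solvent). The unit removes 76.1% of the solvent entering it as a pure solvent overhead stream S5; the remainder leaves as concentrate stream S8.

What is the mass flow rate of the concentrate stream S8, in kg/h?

solvent entering = 1585×0.479 = 759.21 kg/h; overhead removed = 0.761×759.21 = 577.76 kg/h.
Concentrate = 1585 − 577.76 = 1007.2 kg/h.

1007 kg/h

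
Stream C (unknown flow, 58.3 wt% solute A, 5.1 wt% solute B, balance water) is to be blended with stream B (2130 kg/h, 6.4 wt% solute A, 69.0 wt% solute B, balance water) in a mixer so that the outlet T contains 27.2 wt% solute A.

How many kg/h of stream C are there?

1425 kg/h

Let C be the unknown flow. Total out = 2130 + C.
solute A balance: 136.32 + 0.583·C = 0.272·(2130 + C)
(0.583 − 0.272)·C = 0.272×2130 − 136.32 = 443.04
C = 443.04 / 0.311 = 1424.6 kg/h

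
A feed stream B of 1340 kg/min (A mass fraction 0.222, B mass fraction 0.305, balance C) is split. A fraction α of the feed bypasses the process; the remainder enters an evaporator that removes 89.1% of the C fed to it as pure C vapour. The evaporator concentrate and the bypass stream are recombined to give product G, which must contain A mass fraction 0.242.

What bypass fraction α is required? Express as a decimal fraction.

All 1340×0.222 = 297.48 kg/min of A reaches G, so G = 297.48/0.242 = 1229.3 kg/min and vapour = 110.74 kg/min.
The evaporator receives (1−α)·1340 of feed at 0.473 C and removes 0.891 of that C:
0.891×0.473×(1−α)×1340 = 110.74
(1−α) = 110.74/564.73 = 0.1961;  α = 0.8039.

0.804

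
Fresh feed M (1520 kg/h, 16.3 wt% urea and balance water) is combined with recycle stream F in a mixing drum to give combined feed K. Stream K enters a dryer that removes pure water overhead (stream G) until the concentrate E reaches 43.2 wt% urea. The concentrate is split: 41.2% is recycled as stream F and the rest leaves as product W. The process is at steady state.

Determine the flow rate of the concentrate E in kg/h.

975.4 kg/h

Overall urea balance (none leaves overhead): urea in fresh feed = urea in product, i.e. 1520×0.163 = (1−0.412)·E·0.432.
E = 247.76/(0.432×0.588) = 975.37 kg/h.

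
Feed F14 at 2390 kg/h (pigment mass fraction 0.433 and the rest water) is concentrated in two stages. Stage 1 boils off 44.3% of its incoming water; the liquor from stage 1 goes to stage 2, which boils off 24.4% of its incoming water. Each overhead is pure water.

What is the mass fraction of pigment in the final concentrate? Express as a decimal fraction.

water in feed = 2390×0.567 = 1355.1 kg/h.
After stage 1: water left = (1−0.443)×1355.1 = 754.81; stream total = 1789.7 kg/h.
After stage 2: water left = (1−0.244)×754.81 = 570.63; final concentrate = 1605.5 kg/h.
pigment fraction = 1034.9/1605.5 = 0.645.

0.645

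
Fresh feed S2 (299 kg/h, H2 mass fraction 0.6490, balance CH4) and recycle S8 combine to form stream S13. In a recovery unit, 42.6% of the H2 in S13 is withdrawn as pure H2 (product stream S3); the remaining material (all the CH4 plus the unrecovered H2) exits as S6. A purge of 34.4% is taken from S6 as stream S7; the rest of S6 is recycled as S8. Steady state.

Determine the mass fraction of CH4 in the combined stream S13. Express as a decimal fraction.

0.4950

CH4 enters only via S2 and leaves only via the purge: 299×0.351 = 0.344×(CH4 in S6), and the recovery unit passes all CH4, so CH4 in S13 = CH4 in S6 = 305.08 kg/h.
H2 in S13: m_A = 299×0.649 + (1−0.344)·(1−0.426)·m_A, so m_A = 194.05/0.6235 = 311.25 kg/h.
S13 = 311.25 + 305.08 = 616.33 kg/h.
CH4 fraction in S13 = 305.08/616.33 = 0.4950.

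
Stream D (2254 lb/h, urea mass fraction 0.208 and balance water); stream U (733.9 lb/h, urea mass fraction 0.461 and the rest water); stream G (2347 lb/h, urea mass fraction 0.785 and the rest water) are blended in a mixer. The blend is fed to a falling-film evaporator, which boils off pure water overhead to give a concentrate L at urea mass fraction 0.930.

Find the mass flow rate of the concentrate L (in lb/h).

urea entering = 2254×0.208 + 733.9×0.461 + 2347×0.785 = 2649.6 lb/h.
All urea reports to L, so L = 2649.6/0.930 = 2849 lb/h.

2849 lb/h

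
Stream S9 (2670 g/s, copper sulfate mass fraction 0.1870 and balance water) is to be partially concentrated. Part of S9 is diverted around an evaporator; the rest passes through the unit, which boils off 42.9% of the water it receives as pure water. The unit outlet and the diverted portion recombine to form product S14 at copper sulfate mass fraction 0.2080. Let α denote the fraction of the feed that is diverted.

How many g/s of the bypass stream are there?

All 2670×0.187 = 499.29 g/s of copper sulfate reaches S14, so S14 = 499.29/0.208 = 2400.4 g/s and vapour = 269.57 g/s.
The evaporator receives (1−α)·2670 of feed at 0.813 water and removes 0.429 of that water:
0.429×0.813×(1−α)×2670 = 269.57
(1−α) = 269.57/931.23 = 0.2895;  α = 0.7105.
Bypass flow = 0.7105×2670 = 1897.1 g/s.

1897 g/s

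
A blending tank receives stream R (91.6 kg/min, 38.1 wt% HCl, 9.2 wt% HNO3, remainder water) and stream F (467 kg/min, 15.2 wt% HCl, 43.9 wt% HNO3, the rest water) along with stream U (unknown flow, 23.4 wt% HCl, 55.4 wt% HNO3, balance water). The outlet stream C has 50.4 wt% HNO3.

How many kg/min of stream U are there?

1362 kg/min

Let U be the unknown flow. Total out = 558.6 + U.
HNO3 balance: 213.44 + 0.554·U = 0.504·(558.6 + U)
(0.554 − 0.504)·U = 0.504×558.6 − 213.44 = 68.094
U = 68.094 / 0.050 = 1361.9 kg/min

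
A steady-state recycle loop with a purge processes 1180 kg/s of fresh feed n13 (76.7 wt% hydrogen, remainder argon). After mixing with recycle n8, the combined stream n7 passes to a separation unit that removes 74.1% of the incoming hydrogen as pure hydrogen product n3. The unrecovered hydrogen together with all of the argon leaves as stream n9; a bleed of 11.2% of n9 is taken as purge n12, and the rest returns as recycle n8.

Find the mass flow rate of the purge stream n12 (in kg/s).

argon enters only via n13 and leaves only via the purge: 1180×0.233 = 0.112×(argon in n9), and the separation unit passes all argon, so argon in n7 = argon in n9 = 2454.8 kg/s.
hydrogen in n7: m_A = 1180×0.767 + (1−0.112)·(1−0.741)·m_A, so m_A = 905.06/0.7700 = 1175.4 kg/s.
n9 = (1−0.741)×1175.4 + 2454.8 = 2759.2 kg/s.
Purge n12 = 0.112×2759.2 = 309.04 kg/s.

309 kg/s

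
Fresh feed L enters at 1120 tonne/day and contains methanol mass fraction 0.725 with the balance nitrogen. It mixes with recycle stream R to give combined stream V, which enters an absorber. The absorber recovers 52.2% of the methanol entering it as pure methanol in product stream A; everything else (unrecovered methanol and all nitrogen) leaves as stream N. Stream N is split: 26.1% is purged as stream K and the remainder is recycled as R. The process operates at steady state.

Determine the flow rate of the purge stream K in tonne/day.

nitrogen enters only via L and leaves only via the purge: 1120×0.275 = 0.261×(nitrogen in N), and the absorber passes all nitrogen, so nitrogen in V = nitrogen in N = 1180.1 tonne/day.
methanol in V: m_A = 1120×0.725 + (1−0.261)·(1−0.522)·m_A, so m_A = 812/0.6468 = 1255.5 tonne/day.
N = (1−0.522)×1255.5 + 1180.1 = 1780.2 tonne/day.
Purge K = 0.261×1780.2 = 464.63 tonne/day.

464.6 tonne/day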